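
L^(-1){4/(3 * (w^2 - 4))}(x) 2 * sinh(2 * x)/3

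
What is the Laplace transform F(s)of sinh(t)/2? 1/(2 * (s^2 - 1))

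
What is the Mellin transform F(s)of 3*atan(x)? -3*pi*sec(pi*s/2)/(2*s)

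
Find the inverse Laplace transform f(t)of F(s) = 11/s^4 11*t^3/6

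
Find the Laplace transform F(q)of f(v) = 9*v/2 9/(2*q^2)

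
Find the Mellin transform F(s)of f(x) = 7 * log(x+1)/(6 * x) -7 * pi * csc(pi * s)/(6 * s - 6)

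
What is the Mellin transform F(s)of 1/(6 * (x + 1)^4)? gamma(s) * gamma(4 - s)/36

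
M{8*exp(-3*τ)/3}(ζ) 8*gamma(ζ)/(3*3^ζ)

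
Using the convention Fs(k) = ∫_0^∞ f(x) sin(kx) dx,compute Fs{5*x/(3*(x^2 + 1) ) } 5*pi*exp(-k) /6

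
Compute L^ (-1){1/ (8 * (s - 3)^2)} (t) t * exp (3 * t)/8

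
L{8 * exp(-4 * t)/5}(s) 8/(5 * (s+4))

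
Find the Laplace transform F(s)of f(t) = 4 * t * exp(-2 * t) 4/(s + 2)^2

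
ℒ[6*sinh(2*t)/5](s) 12/(5*(s^2-4))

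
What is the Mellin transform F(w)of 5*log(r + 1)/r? -5*pi*csc(pi*w)/(w - 1)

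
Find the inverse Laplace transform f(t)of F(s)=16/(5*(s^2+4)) 8*sin(2*t)/5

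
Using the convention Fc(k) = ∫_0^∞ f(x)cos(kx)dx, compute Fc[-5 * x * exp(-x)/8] 5 * (k^2 - 1)/(8 * (k^2+1)^2)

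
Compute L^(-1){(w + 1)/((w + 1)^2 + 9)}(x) exp(-x) * cos(3 * x)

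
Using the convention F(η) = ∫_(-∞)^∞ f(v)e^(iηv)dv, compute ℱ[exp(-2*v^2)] sqrt(2)*sqrt(pi)*exp(-η^2/8)/2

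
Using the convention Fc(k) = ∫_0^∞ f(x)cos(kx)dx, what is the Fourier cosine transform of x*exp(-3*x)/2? (9 - k^2)/(2*(k^2 + 9)^2)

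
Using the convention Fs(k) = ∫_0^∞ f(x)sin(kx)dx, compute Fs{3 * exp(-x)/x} 3 * atan(k)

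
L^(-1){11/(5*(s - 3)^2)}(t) 11*t*exp(3*t)/5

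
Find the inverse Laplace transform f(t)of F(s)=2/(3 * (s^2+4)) sin(2 * t)/3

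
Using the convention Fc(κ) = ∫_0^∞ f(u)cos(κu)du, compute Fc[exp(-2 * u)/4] 1/(2 * (κ^2+4))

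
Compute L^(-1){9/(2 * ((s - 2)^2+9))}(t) 3 * exp(2 * t) * sin(3 * t)/2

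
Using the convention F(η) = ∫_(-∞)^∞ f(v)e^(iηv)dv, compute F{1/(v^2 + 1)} pi * exp(-Abs(η))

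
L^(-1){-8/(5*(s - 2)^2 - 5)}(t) -8*exp(2*t)*sinh(t)/5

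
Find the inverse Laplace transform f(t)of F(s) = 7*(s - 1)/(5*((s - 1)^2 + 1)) 7*exp(t)*cos(t)/5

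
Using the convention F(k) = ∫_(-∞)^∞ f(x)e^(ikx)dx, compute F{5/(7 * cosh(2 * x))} 5 * pi/(14 * cosh(pi * k/4))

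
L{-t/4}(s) -1/(4 * s^2)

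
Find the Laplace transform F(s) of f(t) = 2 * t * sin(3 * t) 12 * s/(s^2 + 9) ^2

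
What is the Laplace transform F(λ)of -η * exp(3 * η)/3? -1/(3 * (λ - 3)^2)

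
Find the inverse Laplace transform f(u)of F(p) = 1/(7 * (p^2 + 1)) sin(u)/7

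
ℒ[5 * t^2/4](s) 5/(2 * s^3)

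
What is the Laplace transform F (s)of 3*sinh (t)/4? 3/ (4*(s^2-1))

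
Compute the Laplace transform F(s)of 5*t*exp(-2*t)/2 5/(2*(s + 2)^2)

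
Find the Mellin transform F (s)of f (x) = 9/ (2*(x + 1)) 9*pi*csc (pi*s)/2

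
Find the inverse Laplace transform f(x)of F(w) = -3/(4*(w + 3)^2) -3*x*exp(-3*x)/4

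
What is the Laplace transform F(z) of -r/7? -1/(7*z^2) 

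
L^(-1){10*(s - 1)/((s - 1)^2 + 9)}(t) 10*exp(t)*cos(3*t)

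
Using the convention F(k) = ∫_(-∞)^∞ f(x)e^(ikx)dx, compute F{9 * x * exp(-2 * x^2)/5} 9 * sqrt(2) * I * sqrt(pi) * k * exp(-k^2/8)/40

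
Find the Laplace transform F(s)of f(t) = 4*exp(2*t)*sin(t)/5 4/(5*((s - 2)^2 + 1))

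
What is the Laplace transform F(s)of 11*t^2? 22/s^3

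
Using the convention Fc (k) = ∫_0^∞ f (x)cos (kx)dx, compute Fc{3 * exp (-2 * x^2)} 3 * sqrt (2) * sqrt (pi) * exp (-k^2/8)/4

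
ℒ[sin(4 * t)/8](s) 1/(2 * (s^2 + 16))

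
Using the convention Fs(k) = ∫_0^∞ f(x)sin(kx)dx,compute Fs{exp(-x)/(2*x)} atan(k)/2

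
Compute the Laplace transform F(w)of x w^(-2)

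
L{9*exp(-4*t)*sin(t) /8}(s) 9/(8*((s + 4) ^2 + 1) ) 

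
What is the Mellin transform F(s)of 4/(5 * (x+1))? 4 * pi * csc(pi * s)/5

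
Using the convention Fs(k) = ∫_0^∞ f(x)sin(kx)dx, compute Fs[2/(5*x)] pi/5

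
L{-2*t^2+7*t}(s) 7/s^2-4/s^3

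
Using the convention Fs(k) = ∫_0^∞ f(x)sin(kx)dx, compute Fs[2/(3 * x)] pi/3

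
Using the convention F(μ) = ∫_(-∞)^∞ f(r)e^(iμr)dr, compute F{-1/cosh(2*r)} -pi/(2*cosh(pi*μ/4))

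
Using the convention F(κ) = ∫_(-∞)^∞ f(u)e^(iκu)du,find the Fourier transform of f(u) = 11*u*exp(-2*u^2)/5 11*sqrt(2)*I*sqrt(pi)*κ*exp(-κ^2/8)/40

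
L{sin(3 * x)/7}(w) 3/(7 * (w^2+9))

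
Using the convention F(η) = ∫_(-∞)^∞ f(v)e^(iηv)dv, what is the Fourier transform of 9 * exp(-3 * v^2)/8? 3 * sqrt(3) * sqrt(pi) * exp(-η^2/12)/8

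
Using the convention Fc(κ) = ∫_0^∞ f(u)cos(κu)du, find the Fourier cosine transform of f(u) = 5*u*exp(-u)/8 5*(1 - κ^2)/(8*(κ^2 + 1)^2)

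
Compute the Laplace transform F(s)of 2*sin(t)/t 2*atan(1/s)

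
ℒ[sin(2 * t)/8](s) 1/(4 * (s^2 + 4))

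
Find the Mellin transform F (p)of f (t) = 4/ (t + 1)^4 2 * gamma (p) * gamma (4 - p)/3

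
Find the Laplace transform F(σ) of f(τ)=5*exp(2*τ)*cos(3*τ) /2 5*(σ - 2) /(2*((σ - 2) ^2 + 9) ) 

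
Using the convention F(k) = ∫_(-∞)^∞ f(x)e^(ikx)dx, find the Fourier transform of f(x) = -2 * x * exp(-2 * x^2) -sqrt(2) * I * sqrt(pi) * k * exp(-k^2/8)/4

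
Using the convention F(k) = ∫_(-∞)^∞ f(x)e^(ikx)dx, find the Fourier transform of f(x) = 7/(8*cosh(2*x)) 7*pi/(16*cosh(pi*k/4))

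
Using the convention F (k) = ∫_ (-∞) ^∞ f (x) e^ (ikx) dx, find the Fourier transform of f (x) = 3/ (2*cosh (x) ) 3*pi/ (2*cosh (pi*k/2) ) 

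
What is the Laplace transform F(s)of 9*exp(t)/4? 9/(4*(s - 1))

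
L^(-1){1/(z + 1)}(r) exp(-r)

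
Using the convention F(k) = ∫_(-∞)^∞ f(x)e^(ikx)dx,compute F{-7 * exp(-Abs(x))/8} -7/(4 * k^2 + 4)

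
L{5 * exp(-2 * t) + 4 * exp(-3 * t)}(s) 4/(s + 3) + 5/(s + 2)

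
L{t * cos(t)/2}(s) (s^2 - 1)/(2 * (s^2 + 1)^2)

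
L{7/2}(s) 7/(2 * s)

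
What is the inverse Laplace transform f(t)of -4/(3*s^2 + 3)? -4*sin(t)/3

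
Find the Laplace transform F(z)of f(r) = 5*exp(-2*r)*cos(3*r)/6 5*(z + 2)/(6*((z + 2)^2 + 9))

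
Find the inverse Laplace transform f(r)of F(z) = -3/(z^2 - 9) -sinh(3*r)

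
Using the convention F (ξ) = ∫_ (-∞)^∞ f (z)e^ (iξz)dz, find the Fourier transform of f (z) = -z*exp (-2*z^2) -sqrt (2)*I*sqrt (pi)*ξ*exp (-ξ^2/8)/8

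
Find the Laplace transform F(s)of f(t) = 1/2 1/(2*s)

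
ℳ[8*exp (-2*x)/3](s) 2^ (3 - s)*gamma (s)/3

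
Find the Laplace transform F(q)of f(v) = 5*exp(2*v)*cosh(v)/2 5*(q - 2)/(2*((q - 2)^2 - 1))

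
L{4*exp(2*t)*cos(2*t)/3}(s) 4*(s - 2)/(3*((s - 2)^2 + 4))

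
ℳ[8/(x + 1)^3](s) 4 * pi * (s - 2) * (s - 1)/sin(pi * s)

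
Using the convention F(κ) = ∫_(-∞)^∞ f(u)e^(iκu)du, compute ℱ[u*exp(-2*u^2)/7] sqrt(2)*I*sqrt(pi)*κ*exp(-κ^2/8)/56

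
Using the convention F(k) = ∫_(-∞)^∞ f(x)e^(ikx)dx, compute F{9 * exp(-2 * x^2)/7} 9 * sqrt(2) * sqrt(pi) * exp(-k^2/8)/14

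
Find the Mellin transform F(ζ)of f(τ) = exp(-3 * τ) gamma(ζ)/3^ζ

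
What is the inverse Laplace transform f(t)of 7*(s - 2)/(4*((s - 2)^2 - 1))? 7*exp(2*t)*cosh(t)/4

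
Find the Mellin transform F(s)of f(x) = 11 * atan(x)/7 -11 * pi * sec(pi * s/2)/(14 * s)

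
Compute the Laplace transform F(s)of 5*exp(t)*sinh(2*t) 10/((s - 1)^2 - 4)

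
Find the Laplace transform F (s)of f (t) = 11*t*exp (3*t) 11/ (s - 3)^2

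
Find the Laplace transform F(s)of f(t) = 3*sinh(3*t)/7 9/(7*(s^2 - 9))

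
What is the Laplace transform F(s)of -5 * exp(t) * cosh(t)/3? 5 * (1 - s)/(3 * s * (s - 2))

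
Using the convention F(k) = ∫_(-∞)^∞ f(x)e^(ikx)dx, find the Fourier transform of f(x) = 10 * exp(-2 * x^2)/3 5 * sqrt(2) * sqrt(pi) * exp(-k^2/8)/3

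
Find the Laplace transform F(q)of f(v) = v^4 24/q^5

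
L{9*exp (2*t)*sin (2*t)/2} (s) 9/ ( (s - 2)^2 + 4)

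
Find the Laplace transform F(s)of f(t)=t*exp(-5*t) (s + 5)^(-2)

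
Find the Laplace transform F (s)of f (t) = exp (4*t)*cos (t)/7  (s - 4)/ (7*( (s - 4)^2 + 1))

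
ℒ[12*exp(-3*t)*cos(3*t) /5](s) 12*(s + 3) /(5*((s + 3) ^2 + 9) ) 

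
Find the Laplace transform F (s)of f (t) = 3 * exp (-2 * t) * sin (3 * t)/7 9/ (7 * ( (s + 2)^2 + 9))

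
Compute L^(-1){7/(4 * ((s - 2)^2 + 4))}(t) 7 * exp(2 * t) * sin(2 * t)/8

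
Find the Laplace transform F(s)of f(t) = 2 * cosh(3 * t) 2 * s/(s^2 - 9)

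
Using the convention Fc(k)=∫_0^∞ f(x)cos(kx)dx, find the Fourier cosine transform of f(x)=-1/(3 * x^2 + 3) -pi * exp(-k)/6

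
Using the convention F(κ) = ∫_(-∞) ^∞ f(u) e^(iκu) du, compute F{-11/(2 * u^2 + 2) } -11 * pi * exp(-Abs(κ) ) /2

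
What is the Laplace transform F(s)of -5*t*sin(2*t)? -20*s/(s^2 + 4)^2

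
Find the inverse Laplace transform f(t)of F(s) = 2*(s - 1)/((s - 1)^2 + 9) 2*exp(t)*cos(3*t)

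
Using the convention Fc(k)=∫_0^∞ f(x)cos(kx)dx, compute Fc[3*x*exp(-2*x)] 3*(4 - k^2)/(k^2 + 4)^2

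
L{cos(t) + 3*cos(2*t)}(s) s/(s^2 + 1) + 3*s/(s^2 + 4)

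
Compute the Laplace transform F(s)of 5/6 5/(6 * s)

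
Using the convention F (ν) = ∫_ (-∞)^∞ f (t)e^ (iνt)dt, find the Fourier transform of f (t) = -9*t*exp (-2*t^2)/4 -9*sqrt (2)*I*sqrt (pi)*ν*exp (-ν^2/8)/32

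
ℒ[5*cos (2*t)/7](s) 5*s/ (7*(s^2 + 4))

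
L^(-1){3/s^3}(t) 3 * t^2/2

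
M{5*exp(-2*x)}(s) 5*gamma(s)/2^s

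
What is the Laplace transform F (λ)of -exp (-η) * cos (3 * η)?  (-λ - 1)/ ( (λ+1)^2+9)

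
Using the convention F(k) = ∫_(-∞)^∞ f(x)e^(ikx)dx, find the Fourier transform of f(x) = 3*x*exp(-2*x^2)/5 3*sqrt(2)*I*sqrt(pi)*k*exp(-k^2/8)/40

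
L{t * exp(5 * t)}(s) (s - 5)^(-2)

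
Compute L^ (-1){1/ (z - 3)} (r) exp (3*r)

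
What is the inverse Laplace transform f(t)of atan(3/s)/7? sin(3 * t)/(7 * t)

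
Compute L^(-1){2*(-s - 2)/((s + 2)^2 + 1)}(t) -2*exp(-2*t)*cos(t)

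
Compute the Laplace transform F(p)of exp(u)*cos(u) (p - 1)/((p - 1)^2 + 1)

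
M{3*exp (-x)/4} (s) 3*gamma (s)/4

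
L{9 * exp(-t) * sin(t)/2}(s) 9/(2 * ((s + 1)^2 + 1))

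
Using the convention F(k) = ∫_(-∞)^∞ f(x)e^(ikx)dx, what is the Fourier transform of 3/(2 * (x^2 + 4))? 3 * pi * exp(-2 * Abs(k))/4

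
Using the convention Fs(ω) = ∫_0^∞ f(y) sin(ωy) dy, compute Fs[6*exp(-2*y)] 6*ω/(ω^2 + 4) 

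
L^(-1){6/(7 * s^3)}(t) 3 * t^2/7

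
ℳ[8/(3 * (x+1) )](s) 8 * pi * csc(pi * s) /3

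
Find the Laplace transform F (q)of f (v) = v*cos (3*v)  (q^2 - 9)/ (q^2 + 9)^2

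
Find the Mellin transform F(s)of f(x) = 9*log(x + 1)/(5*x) -9*pi*csc(pi*s)/(5*s - 5)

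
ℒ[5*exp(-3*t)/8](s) 5/(8*(s + 3))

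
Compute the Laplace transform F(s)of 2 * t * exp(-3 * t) 2/(s + 3)^2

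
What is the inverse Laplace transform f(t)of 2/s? 2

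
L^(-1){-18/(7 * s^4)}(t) -3 * t^3/7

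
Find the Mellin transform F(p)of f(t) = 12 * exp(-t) 12 * gamma(p)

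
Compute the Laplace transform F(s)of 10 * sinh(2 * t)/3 20/(3 * (s^2 - 4))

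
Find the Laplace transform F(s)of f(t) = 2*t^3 12/s^4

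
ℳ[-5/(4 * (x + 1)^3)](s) -5 * pi * (s - 2) * (s - 1)/(8 * sin(pi * s))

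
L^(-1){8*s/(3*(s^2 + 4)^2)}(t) 2*t*sin(2*t)/3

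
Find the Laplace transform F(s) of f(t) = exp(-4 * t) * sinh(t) 1/((s + 4) ^2-1) 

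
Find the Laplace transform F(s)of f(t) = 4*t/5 4/(5*s^2)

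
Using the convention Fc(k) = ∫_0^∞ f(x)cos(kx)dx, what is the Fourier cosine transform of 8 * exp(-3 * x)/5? 24/(5 * (k^2 + 9))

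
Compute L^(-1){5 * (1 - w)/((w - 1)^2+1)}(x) -5 * exp(x) * cos(x)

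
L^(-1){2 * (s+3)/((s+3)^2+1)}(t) 2 * exp(-3 * t) * cos(t)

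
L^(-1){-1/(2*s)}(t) -1/2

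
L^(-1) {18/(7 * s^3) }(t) 9 * t^2/7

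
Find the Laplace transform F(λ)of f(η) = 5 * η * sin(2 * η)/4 5 * λ/(λ^2 + 4)^2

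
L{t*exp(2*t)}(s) (s - 2)^(-2)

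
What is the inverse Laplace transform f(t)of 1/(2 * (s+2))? exp(-2 * t)/2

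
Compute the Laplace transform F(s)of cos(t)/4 s/(4*(s^2+1))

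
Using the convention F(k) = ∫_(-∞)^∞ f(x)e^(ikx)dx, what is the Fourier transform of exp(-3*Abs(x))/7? 6/(7*(k^2+9))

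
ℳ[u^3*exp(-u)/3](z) gamma(z + 3)/3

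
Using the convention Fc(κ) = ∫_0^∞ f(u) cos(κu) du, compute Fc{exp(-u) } 1/(κ^2 + 1) 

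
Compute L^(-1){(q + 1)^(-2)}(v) v*exp(-v)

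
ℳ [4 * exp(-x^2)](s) 2 * gamma(s/2)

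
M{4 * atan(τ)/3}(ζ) -2 * pi * sec(pi * ζ/2)/(3 * ζ)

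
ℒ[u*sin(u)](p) 2*p/(p^2 + 1)^2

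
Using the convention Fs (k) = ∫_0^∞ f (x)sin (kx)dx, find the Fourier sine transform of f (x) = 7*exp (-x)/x 7*atan (k)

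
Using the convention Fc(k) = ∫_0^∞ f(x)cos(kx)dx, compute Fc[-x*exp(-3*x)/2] (k^2 - 9)/(2*(k^2+9)^2)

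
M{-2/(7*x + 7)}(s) -2*pi*csc(pi*s)/7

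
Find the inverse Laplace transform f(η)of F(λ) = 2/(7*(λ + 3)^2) 2*η*exp(-3*η)/7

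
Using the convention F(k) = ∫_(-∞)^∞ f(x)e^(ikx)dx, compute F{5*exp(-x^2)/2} 5*sqrt(pi)*exp(-k^2/4)/2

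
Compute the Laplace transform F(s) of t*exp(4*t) (s - 4) ^(-2) 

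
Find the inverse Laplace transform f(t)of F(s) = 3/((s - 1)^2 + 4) 3*exp(t)*sin(2*t)/2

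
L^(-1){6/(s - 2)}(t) 6 * exp(2 * t)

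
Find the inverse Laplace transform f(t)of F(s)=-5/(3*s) -5/3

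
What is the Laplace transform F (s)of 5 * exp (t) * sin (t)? 5/ ( (s - 1)^2 + 1)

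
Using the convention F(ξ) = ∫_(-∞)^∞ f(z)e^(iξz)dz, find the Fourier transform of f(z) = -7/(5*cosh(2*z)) -7*pi/(10*cosh(pi*ξ/4))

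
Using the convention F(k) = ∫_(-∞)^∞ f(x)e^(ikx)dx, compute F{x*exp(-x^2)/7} I*sqrt(pi)*k*exp(-k^2/4)/14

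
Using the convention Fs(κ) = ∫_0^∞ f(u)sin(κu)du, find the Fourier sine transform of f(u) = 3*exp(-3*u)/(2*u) 3*atan(κ/3)/2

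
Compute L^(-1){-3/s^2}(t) -3 * t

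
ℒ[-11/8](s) -11/ (8*s) 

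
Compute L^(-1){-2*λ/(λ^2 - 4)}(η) -2*cosh(2*η)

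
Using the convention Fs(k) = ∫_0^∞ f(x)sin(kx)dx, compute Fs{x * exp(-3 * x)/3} 2 * k/(k^2 + 9)^2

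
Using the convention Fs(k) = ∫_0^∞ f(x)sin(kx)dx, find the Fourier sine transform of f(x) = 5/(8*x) 5*pi/16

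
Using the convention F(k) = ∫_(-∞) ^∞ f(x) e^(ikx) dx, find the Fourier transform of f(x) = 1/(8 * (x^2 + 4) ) pi * exp(-2 * Abs(k) ) /16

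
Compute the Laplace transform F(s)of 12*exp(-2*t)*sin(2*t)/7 24/(7*((s + 2)^2 + 4))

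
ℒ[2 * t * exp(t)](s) 2/(s - 1)^2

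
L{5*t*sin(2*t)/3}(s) 20*s/(3*(s^2 + 4)^2)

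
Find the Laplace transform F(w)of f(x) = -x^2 -2/w^3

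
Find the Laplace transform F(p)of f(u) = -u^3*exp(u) -6/(p - 1)^4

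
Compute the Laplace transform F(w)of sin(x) 1/(w^2+1)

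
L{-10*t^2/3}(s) -20/(3*s^3)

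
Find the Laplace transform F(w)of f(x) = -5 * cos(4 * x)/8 -5 * w/(8 * w^2 + 128)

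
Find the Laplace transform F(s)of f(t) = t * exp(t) (s - 1)^(-2)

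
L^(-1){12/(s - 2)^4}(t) 2 * t^3 * exp(2 * t)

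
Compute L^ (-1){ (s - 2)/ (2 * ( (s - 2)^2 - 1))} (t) exp (2 * t) * cosh (t)/2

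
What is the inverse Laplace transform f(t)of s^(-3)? t^2/2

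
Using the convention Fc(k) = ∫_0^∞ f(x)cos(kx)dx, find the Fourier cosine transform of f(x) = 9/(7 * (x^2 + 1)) 9 * pi * exp(-k)/14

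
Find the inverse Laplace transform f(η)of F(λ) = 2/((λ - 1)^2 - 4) exp(η) * sinh(2 * η)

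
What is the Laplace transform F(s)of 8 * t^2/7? 16/(7 * s^3)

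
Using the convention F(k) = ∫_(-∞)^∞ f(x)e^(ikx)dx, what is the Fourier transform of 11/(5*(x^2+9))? 11*pi*exp(-3*Abs(k))/15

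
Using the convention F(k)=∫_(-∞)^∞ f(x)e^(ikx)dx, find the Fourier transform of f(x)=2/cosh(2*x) pi/cosh(pi*k/4)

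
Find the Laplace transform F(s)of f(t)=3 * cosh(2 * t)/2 3 * s/(2 * (s^2 - 4))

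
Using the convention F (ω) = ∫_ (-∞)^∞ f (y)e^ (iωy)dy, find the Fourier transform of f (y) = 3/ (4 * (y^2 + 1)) 3 * pi * exp (-Abs (ω))/4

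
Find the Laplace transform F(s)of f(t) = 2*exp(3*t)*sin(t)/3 2/(3*((s - 3)^2 + 1))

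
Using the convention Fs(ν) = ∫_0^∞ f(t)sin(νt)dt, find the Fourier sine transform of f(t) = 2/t pi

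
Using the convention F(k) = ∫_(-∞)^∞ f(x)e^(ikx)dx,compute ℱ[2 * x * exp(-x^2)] I * sqrt(pi) * k * exp(-k^2/4)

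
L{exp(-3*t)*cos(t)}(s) (s + 3)/((s + 3)^2 + 1)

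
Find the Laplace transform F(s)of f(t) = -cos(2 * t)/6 -s/(6 * s^2 + 24)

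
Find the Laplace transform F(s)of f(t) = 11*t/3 11/(3*s^2)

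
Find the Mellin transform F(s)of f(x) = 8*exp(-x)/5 8*gamma(s)/5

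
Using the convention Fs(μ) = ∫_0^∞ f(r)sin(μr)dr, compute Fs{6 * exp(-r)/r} 6 * atan(μ)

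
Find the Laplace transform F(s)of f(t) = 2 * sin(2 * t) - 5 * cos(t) 4/(s^2 + 4) - 5 * s/(s^2 + 1)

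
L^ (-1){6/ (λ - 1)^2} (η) 6 * η * exp (η)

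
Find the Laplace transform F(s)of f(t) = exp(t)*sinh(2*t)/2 1/((s - 1)^2 - 4)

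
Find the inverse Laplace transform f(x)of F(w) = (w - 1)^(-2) x * exp(x)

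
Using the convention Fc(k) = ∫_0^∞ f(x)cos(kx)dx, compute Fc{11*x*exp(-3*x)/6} 11*(9 - k^2)/(6*(k^2 + 9)^2)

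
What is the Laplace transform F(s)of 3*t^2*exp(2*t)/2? 3/(s - 2)^3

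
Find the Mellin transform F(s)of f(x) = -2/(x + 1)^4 pi*(s - 3)*(s - 2)*(s - 1)/(3*sin(pi*s))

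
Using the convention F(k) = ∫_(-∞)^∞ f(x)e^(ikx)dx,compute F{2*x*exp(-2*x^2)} sqrt(2)*I*sqrt(pi)*k*exp(-k^2/8)/4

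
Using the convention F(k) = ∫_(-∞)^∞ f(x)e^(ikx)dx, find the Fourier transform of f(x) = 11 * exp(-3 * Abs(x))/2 33/(k^2 + 9)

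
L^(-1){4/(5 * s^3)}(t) 2 * t^2/5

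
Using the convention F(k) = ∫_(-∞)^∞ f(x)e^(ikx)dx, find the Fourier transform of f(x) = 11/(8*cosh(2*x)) 11*pi/(16*cosh(pi*k/4))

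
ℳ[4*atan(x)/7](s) -2*pi*sec(pi*s/2)/(7*s)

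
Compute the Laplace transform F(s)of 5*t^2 10/s^3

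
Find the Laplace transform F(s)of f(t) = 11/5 11/(5*s)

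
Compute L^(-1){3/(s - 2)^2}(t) 3*t*exp(2*t)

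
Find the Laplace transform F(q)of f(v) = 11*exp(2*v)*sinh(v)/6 11/(6*((q - 2)^2 - 1))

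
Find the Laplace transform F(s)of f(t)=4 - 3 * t 4/s - 3/s^2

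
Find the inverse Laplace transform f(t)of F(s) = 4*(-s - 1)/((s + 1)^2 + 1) -4*exp(-t)*cos(t)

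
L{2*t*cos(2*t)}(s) 2*(s^2-4)/(s^2+4)^2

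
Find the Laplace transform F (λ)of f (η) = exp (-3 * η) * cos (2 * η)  (λ + 3)/ ( (λ + 3)^2 + 4)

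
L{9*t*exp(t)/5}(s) 9/(5*(s - 1)^2)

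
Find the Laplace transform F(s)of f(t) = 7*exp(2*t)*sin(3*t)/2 21/(2*((s - 2)^2 + 9))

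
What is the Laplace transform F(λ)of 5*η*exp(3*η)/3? 5/(3*(λ - 3)^2)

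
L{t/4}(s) 1/(4*s^2) 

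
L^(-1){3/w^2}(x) 3*x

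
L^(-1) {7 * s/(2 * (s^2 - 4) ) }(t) 7 * cosh(2 * t) /2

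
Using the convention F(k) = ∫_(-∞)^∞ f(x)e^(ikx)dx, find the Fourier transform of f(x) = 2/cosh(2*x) pi/cosh(pi*k/4)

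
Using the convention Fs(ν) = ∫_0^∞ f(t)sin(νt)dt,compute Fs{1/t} pi/2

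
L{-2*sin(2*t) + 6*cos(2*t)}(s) 6*s/(s^2 + 4) - 4/(s^2 + 4)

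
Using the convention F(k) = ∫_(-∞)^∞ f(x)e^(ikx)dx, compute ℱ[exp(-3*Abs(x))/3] 2/(k^2 + 9)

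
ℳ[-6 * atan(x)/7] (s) 3 * pi * sec(pi * s/2)/(7 * s)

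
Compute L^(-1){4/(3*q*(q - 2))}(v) 4*exp(v)*sinh(v)/3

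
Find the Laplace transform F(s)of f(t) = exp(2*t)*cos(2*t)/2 (s - 2)/(2*((s - 2)^2+4))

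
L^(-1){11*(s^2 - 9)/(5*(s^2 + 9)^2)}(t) 11*t*cos(3*t)/5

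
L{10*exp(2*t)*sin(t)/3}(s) 10/(3*((s - 2)^2 + 1))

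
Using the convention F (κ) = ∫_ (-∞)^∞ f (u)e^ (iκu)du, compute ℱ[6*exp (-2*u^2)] 3*sqrt (2)*sqrt (pi)*exp (-κ^2/8)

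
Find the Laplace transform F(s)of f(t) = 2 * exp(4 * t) 2/(s - 4)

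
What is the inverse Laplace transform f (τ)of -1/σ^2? -τ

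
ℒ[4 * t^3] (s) 24/s^4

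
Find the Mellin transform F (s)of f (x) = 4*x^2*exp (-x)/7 4*gamma (s + 2)/7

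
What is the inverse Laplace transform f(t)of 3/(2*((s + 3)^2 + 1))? 3*exp(-3*t)*sin(t)/2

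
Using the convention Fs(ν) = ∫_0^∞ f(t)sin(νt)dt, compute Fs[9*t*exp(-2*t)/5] 36*ν/(5*(ν^2+4)^2)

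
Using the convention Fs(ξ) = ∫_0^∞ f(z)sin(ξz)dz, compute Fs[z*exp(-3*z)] 6*ξ/(ξ^2 + 9)^2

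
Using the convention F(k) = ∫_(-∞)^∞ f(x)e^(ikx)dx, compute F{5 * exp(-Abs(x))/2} 5/(k^2 + 1)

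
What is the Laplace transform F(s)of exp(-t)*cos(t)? (s + 1)/((s + 1)^2 + 1)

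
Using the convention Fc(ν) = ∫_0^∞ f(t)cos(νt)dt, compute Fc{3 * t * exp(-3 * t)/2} 3 * (9 - ν^2)/(2 * (ν^2 + 9)^2)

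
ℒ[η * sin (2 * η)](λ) 4 * λ/ (λ^2 + 4) ^2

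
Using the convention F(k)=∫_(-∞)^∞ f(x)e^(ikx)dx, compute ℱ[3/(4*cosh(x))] 3*pi/(4*cosh(pi*k/2))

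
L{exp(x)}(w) 1/(w - 1)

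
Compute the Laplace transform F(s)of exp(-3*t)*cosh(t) (s+3)/((s+3)^2 - 1)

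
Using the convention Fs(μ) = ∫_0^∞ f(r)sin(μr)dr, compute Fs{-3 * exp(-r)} -3 * μ/(μ^2 + 1)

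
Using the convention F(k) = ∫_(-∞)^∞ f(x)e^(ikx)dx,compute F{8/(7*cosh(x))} 8*pi/(7*cosh(pi*k/2))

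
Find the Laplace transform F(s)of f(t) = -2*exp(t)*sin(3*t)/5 -6/(5*(s - 1)^2 + 45)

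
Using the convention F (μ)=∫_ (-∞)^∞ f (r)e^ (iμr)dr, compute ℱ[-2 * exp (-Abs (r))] -4/ (μ^2 + 1)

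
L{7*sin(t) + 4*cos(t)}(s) 7/(s^2 + 1) + 4*s/(s^2 + 1)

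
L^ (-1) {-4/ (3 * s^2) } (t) -4 * t/3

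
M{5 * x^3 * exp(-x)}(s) 5 * gamma(s + 3)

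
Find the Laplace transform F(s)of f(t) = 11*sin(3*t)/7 33/(7*(s^2 + 9))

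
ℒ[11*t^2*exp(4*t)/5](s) 22/(5*(s - 4)^3)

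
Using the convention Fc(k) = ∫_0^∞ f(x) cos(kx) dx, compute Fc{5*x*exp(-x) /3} 5*(1 - k^2) /(3*(k^2 + 1) ^2) 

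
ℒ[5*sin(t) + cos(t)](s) 5/(s^2 + 1) + s/(s^2 + 1)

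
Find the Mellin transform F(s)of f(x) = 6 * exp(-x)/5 6 * gamma(s)/5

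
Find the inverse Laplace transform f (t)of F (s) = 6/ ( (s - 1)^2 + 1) 6 * exp (t) * sin (t)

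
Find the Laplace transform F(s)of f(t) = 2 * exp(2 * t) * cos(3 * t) 2 * (s - 2)/((s - 2)^2 + 9)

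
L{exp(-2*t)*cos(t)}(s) (s + 2)/((s + 2)^2 + 1)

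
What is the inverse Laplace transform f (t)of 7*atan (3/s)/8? 7*sin (3*t)/ (8*t)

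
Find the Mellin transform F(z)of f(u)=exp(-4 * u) gamma(z)/4^z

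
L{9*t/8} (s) 9/ (8*s^2)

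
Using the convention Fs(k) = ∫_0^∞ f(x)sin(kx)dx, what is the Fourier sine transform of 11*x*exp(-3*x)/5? 66*k/(5*(k^2+9)^2)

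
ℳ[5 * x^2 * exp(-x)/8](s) 5 * gamma(s+2)/8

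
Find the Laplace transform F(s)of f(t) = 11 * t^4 264/s^5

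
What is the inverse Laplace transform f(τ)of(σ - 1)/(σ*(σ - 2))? exp(τ)*cosh(τ)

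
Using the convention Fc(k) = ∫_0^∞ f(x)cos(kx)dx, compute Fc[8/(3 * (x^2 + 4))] 2 * pi * exp(-2 * k)/3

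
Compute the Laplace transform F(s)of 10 10/s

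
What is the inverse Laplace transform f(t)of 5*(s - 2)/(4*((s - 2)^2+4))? 5*exp(2*t)*cos(2*t)/4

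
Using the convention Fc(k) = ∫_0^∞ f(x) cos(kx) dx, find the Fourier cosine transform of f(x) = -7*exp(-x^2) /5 -7*sqrt(pi)*exp(-k^2/4) /10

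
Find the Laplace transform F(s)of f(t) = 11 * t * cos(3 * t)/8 11 * (s^2-9)/(8 * (s^2 + 9)^2)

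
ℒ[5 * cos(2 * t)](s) 5 * s/(s^2+4)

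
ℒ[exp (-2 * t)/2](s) 1/ (2 * (s + 2))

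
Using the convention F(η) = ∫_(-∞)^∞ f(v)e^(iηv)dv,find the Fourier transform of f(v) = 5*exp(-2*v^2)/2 5*sqrt(2)*sqrt(pi)*exp(-η^2/8)/4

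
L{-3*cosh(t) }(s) -3*s/(s^2 - 1) 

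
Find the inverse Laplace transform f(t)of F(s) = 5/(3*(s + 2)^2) 5*t*exp(-2*t)/3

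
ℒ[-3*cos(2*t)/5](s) -3*s/(5*s^2+20)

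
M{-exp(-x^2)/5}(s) -gamma(s/2)/10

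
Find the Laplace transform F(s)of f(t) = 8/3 8/(3 * s)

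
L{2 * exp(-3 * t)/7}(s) 2/(7 * (s+3))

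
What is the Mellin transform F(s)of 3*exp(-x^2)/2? 3*gamma(s/2)/4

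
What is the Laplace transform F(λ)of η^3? 6/λ^4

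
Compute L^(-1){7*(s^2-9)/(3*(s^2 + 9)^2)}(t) 7*t*cos(3*t)/3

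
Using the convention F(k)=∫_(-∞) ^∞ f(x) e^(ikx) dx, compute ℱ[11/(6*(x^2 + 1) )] 11*pi*exp(-Abs(k) ) /6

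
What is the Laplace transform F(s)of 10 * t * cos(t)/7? 10 * (s^2 - 1)/(7 * (s^2 + 1)^2)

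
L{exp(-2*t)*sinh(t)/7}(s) 1/(7*((s + 2)^2 - 1))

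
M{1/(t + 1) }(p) pi * csc(pi * p) 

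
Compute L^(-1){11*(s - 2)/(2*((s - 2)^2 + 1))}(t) 11*exp(2*t)*cos(t)/2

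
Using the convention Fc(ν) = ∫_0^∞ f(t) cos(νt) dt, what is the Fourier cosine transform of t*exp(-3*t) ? (9 - ν^2) /(ν^2+9) ^2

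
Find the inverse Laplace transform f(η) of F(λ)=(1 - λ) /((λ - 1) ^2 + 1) -exp(η)*cos(η) 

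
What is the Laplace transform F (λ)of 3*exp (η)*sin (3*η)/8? 9/ (8*( (λ - 1)^2 + 9))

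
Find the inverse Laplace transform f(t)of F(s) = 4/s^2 4*t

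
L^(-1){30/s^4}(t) 5 * t^3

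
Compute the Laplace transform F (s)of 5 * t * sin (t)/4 5 * s/ (2 * (s^2 + 1)^2)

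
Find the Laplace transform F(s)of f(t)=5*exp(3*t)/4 5/(4*(s - 3))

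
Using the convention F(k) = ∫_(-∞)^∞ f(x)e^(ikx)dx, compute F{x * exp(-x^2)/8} I * sqrt(pi) * k * exp(-k^2/4)/16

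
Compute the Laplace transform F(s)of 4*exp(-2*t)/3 4/(3*(s + 2))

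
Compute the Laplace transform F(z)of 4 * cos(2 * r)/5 4 * z/(5 * (z^2+4))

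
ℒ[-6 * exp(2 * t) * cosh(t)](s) 6 * (2 - s)/((s - 2)^2 - 1)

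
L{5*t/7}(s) 5/(7*s^2)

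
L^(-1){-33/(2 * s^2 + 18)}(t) -11 * sin(3 * t)/2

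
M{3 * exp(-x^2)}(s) 3 * gamma(s/2)/2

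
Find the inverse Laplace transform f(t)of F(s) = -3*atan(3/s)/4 -3*sin(3*t)/(4*t)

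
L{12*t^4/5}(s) 288/(5*s^5)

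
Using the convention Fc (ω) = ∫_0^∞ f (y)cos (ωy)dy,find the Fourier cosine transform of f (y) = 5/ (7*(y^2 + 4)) 5*pi*exp (-2*ω)/28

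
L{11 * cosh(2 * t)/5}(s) 11 * s/(5 * (s^2 - 4))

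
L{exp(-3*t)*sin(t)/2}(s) 1/(2*((s + 3)^2 + 1))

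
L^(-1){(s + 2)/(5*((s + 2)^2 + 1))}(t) exp(-2*t)*cos(t)/5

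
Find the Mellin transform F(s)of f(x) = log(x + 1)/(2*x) -pi*csc(pi*s)/(2*s - 2)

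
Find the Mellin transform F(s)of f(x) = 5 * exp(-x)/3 5 * gamma(s)/3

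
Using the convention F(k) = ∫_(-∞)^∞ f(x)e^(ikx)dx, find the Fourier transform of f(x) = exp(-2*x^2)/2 sqrt(2)*sqrt(pi)*exp(-k^2/8)/4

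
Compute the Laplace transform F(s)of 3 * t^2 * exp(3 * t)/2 3/(s - 3)^3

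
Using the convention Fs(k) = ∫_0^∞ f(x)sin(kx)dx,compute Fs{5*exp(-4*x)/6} 5*k/(6*(k^2 + 16))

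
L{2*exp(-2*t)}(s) 2/(s + 2)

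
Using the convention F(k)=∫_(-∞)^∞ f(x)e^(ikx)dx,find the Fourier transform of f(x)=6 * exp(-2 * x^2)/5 3 * sqrt(2) * sqrt(pi) * exp(-k^2/8)/5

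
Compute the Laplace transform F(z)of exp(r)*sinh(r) 1/(z*(z - 2))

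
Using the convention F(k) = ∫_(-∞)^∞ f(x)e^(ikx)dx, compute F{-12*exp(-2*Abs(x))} -48/(k^2 + 4)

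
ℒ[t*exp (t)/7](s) 1/ (7*(s - 1)^2)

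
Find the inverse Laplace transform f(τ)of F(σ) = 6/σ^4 τ^3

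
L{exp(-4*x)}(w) 1/(w + 4)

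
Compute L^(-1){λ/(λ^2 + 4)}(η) cos(2*η)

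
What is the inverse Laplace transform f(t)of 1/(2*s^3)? t^2/4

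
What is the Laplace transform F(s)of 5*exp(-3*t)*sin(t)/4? 5/(4*((s+3)^2+1))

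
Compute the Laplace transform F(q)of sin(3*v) 3/(q^2 + 9)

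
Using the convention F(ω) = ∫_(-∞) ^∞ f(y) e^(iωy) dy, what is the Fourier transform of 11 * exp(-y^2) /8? 11 * sqrt(pi) * exp(-ω^2/4) /8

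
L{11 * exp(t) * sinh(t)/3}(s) 11/(3 * s * (s - 2))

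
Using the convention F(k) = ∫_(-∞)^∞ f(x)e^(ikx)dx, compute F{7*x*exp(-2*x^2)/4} 7*sqrt(2)*I*sqrt(pi)*k*exp(-k^2/8)/32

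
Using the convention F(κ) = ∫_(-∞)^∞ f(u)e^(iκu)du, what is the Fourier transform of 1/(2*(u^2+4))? pi*exp(-2*Abs(κ))/4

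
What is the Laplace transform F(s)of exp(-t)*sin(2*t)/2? 1/((s + 1)^2 + 4)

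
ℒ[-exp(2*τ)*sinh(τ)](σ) -1/((σ - 2)^2 - 1)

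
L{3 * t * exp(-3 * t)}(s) 3/(s + 3)^2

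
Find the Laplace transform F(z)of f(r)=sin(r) 1/(z^2 + 1)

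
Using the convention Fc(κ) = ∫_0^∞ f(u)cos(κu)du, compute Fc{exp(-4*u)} 4/(κ^2 + 16)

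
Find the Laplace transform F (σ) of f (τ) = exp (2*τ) 1/ (σ - 2) 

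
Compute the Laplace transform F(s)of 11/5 11/(5 * s)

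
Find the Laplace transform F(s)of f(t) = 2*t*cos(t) 2*(s^2 - 1)/(s^2 + 1)^2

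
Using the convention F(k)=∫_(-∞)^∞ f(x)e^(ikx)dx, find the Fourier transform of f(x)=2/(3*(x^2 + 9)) 2*pi*exp(-3*Abs(k))/9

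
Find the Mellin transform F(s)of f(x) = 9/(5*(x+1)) 9*pi*csc(pi*s)/5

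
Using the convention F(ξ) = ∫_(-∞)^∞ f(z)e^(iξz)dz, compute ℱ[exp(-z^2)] sqrt(pi) * exp(-ξ^2/4)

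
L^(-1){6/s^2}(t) 6*t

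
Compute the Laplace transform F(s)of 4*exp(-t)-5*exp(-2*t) 4/(s + 1)-5/(s + 2)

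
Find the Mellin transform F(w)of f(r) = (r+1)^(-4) gamma(w)*gamma(4 - w)/6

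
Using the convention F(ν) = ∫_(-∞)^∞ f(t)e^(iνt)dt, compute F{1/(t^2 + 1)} pi * exp(-Abs(ν))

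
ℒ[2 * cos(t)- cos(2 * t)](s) 2 * s/(s^2 + 1)- s/(s^2 + 4)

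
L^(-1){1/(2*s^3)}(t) t^2/4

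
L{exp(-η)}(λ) 1/(λ + 1)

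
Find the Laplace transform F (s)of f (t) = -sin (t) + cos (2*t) s/ (s^2 + 4) - 1/ (s^2 + 1)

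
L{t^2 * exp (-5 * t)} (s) 2/ (s+5)^3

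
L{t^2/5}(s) 2/(5 * s^3)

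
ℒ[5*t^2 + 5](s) 5/s + 10/s^3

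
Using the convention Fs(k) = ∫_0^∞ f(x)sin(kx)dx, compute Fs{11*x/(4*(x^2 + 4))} 11*pi*exp(-2*k)/8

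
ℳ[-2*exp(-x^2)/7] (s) -gamma(s/2)/7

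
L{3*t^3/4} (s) 9/ (2*s^4)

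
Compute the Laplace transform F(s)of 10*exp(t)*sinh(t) 10/(s*(s - 2))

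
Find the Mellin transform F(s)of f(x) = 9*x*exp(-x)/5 9*gamma(s + 1)/5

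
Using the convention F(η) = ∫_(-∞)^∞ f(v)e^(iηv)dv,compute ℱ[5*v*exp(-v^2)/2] 5*I*sqrt(pi)*η*exp(-η^2/4)/4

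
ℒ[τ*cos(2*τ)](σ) (σ^2 - 4)/(σ^2 + 4)^2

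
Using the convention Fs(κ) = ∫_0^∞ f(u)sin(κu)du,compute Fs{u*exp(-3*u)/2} 3*κ/(κ^2 + 9)^2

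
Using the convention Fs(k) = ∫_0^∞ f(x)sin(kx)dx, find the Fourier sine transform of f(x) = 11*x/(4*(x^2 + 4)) 11*pi*exp(-2*k)/8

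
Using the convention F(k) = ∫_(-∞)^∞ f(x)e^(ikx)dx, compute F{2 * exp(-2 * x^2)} sqrt(2) * sqrt(pi) * exp(-k^2/8)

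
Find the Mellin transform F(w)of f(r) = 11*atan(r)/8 -11*pi*sec(pi*w/2)/(16*w)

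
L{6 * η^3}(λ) 36/λ^4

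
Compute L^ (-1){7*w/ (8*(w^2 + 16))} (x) 7*cos (4*x)/8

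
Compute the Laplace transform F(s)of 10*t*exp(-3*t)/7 10/(7*(s+3)^2)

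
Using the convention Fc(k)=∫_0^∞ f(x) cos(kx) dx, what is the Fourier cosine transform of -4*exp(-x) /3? -4/(3*k^2 + 3) 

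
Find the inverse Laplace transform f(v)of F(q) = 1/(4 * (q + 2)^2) v * exp(-2 * v)/4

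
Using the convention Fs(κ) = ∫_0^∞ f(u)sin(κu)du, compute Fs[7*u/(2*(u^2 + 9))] 7*pi*exp(-3*κ)/4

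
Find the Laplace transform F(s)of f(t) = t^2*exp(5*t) 2/(s - 5)^3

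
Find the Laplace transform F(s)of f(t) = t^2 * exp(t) 2/(s - 1)^3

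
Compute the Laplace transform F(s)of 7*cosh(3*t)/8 7*s/(8*(s^2 - 9))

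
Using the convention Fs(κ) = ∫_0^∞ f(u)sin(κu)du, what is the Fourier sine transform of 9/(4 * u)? 9 * pi/8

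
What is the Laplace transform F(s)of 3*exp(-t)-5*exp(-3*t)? 3/(s + 1)-5/(s + 3)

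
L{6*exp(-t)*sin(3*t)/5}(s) 18/(5*((s + 1)^2 + 9))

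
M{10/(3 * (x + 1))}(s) 10 * pi * csc(pi * s)/3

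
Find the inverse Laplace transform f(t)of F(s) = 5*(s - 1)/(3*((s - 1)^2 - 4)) 5*exp(t)*cosh(2*t)/3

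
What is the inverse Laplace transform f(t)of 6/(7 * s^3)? 3 * t^2/7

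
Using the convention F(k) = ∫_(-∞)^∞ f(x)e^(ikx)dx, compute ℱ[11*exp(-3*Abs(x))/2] 33/(k^2 + 9)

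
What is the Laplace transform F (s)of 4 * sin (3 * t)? 12/ (s^2 + 9)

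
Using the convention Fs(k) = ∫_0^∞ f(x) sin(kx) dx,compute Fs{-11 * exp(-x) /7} -11 * k/(7 * k^2 + 7) 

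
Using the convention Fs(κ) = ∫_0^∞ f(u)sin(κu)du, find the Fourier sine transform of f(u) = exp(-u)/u atan(κ)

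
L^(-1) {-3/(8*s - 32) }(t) -3*exp(4*t) /8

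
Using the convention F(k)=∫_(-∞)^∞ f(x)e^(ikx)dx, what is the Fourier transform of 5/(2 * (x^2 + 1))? 5 * pi * exp(-Abs(k))/2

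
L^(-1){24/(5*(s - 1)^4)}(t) 4*t^3*exp(t)/5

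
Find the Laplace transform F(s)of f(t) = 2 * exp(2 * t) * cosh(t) 2 * (s - 2)/((s - 2)^2-1)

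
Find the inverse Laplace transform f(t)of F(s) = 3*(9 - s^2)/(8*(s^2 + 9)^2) -3*t*cos(3*t)/8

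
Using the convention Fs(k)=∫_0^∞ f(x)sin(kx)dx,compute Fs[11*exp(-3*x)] 11*k/(k^2 + 9)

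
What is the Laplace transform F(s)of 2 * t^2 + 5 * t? 5/s^2 + 4/s^3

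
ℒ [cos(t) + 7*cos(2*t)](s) 7*s/(s^2 + 4) + s/(s^2 + 1)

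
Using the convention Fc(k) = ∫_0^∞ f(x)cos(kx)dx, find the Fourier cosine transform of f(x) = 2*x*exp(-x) 2*(1 - k^2)/(k^2 + 1)^2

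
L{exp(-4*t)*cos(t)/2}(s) (s + 4)/(2*((s + 4)^2 + 1))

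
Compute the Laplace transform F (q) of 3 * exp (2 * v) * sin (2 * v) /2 3/ ( (q - 2) ^2 + 4) 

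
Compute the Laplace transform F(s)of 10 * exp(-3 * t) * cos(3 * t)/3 10 * (s + 3)/(3 * ((s + 3)^2 + 9))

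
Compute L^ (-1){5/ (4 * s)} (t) 5/4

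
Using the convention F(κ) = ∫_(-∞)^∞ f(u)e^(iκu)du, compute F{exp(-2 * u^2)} sqrt(2) * sqrt(pi) * exp(-κ^2/8)/2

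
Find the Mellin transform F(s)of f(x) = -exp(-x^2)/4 -gamma(s/2)/8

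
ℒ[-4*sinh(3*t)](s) -12/(s^2 - 9)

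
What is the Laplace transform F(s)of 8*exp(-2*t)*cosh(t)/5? 8*(s + 2)/(5*((s + 2)^2 - 1))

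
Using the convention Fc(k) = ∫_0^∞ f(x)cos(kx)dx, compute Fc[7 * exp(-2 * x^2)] 7 * sqrt(2) * sqrt(pi) * exp(-k^2/8)/4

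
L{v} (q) q^ (-2)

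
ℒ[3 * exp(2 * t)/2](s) 3/(2 * (s - 2))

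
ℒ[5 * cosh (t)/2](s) 5 * s/ (2 * (s^2 - 1))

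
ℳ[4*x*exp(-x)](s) 4*gamma(s+1)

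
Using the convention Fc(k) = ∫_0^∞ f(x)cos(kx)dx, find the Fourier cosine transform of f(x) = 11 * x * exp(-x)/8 11 * (1 - k^2)/(8 * (k^2+1)^2)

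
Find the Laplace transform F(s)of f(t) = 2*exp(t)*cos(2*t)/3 2*(s - 1)/(3*((s - 1)^2 + 4))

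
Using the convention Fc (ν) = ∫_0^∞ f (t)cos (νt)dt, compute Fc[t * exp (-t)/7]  (1 - ν^2)/ (7 * (ν^2+1)^2)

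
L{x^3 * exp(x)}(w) 6/(w - 1)^4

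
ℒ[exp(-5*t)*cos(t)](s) (s + 5)/((s + 5)^2 + 1)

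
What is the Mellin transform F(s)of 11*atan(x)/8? -11*pi*sec(pi*s/2)/(16*s)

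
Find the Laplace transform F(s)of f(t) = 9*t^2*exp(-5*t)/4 9/(2*(s + 5)^3)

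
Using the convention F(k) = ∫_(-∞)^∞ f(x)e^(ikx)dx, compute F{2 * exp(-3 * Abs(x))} 12/(k^2 + 9)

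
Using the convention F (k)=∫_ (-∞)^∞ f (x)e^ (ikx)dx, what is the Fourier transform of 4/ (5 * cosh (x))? 4 * pi/ (5 * cosh (pi * k/2))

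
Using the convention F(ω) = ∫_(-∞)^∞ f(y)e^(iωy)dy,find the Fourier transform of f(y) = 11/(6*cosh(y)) 11*pi/(6*cosh(pi*ω/2))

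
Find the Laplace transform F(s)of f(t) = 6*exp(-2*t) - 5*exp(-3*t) 6/(s + 2) - 5/(s + 3)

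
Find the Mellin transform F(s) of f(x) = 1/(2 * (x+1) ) pi * csc(pi * s) /2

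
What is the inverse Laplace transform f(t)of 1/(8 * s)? 1/8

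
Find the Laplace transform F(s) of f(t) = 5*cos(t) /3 5*s/(3*(s^2 + 1) ) 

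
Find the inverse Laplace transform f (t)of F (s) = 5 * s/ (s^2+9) 5 * cos (3 * t)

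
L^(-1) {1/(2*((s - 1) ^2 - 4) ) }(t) exp(t)*sinh(2*t) /4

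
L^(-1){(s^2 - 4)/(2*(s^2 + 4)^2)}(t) t*cos(2*t)/2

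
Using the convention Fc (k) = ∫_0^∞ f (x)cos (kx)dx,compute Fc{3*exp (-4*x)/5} 12/ (5*(k^2 + 16))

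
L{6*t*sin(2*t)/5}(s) 24*s/(5*(s^2+4)^2)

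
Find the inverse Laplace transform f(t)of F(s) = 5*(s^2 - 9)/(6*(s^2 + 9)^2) 5*t*cos(3*t)/6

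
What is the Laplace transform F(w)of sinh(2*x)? 2/(w^2 - 4)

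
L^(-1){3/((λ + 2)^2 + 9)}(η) exp(-2*η)*sin(3*η)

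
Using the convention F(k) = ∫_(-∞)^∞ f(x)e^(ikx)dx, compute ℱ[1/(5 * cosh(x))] pi/(5 * cosh(pi * k/2))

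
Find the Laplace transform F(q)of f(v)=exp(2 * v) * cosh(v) (q - 2)/((q - 2)^2 - 1)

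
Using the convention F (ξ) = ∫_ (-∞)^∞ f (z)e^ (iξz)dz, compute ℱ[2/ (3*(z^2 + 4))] pi*exp (-2*Abs (ξ))/3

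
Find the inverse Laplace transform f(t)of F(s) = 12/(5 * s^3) 6 * t^2/5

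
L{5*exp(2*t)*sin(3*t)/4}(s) 15/(4*((s - 2)^2 + 9))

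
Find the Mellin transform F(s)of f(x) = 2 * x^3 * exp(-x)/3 2 * gamma(s+3)/3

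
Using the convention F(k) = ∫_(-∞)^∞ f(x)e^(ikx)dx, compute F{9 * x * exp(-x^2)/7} 9 * I * sqrt(pi) * k * exp(-k^2/4)/14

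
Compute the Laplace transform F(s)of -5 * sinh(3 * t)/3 -5/(s^2 - 9)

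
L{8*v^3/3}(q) 16/q^4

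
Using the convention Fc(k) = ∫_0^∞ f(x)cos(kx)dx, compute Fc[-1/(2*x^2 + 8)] -pi*exp(-2*k)/8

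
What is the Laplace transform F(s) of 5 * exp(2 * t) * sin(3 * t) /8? 15/(8 * ((s - 2) ^2 + 9) ) 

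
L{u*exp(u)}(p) (p - 1)^(-2)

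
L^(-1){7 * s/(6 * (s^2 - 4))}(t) 7 * cosh(2 * t)/6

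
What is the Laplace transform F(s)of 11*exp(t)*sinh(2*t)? 22/((s - 1)^2 - 4)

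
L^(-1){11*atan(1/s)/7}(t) 11*sin(t)/(7*t)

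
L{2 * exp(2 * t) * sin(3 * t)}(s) 6/((s - 2)^2+9)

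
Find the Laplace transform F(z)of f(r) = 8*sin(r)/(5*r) 8*atan(1/z)/5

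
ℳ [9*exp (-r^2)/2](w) 9*gamma (w/2)/4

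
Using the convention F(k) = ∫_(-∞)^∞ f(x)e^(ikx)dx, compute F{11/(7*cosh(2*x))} 11*pi/(14*cosh(pi*k/4))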